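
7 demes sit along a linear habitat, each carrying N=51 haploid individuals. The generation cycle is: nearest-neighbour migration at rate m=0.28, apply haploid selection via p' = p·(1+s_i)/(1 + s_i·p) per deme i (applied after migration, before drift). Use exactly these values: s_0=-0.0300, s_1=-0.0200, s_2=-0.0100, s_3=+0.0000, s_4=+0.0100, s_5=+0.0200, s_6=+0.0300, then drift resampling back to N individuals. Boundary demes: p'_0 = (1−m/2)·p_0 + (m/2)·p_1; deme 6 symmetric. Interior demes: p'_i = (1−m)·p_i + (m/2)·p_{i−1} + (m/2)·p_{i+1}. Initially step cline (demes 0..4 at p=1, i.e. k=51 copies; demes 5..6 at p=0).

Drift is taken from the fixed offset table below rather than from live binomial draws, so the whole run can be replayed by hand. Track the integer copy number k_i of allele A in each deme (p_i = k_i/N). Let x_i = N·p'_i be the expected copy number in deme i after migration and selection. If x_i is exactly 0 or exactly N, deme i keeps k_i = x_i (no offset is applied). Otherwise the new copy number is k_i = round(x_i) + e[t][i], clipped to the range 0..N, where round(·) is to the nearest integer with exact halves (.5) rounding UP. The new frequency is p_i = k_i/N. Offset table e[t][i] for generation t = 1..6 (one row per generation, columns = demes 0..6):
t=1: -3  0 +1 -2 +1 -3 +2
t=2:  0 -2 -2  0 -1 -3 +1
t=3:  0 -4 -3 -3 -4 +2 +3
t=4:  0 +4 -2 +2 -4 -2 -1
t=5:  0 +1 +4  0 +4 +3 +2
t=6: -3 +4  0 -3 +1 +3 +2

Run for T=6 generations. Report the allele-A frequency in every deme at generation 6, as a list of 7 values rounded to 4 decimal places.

[1.0000, 1.0000, 0.9804, 0.7843, 0.6275, 0.3922, 0.2353]

t=0: k=[51 51 51 51 51 0 0]
t=1: x=[51.0000 51.0000 51.0000 51.0000 43.9209 7.2625 0.0000] k=[51 51 51 51 45 4 0]
t=2: x=[51.0000 51.0000 51.0000 50.1600 40.1850 9.3300 0.5766] k=[51 51 51 50 39 6 2]
t=3: x=[51.0000 51.0000 50.8586 48.6000 36.0255 10.2209 2.6328] k=[51 51 48 46 32 12 6]
t=4: x=[51.0000 50.5715 48.1127 44.3200 31.2805 14.1617 7.0170] k=[51 51 46 46 27 12 6]
t=5: x=[51.0000 50.2859 46.6603 43.3400 27.6860 13.4552 7.0170] k=[51 51 51 43 32 16 9]
t=6: x=[51.0000 51.0000 49.8689 42.5800 31.4202 17.4868 10.2194] k=[51 51 50 40 32 20 12]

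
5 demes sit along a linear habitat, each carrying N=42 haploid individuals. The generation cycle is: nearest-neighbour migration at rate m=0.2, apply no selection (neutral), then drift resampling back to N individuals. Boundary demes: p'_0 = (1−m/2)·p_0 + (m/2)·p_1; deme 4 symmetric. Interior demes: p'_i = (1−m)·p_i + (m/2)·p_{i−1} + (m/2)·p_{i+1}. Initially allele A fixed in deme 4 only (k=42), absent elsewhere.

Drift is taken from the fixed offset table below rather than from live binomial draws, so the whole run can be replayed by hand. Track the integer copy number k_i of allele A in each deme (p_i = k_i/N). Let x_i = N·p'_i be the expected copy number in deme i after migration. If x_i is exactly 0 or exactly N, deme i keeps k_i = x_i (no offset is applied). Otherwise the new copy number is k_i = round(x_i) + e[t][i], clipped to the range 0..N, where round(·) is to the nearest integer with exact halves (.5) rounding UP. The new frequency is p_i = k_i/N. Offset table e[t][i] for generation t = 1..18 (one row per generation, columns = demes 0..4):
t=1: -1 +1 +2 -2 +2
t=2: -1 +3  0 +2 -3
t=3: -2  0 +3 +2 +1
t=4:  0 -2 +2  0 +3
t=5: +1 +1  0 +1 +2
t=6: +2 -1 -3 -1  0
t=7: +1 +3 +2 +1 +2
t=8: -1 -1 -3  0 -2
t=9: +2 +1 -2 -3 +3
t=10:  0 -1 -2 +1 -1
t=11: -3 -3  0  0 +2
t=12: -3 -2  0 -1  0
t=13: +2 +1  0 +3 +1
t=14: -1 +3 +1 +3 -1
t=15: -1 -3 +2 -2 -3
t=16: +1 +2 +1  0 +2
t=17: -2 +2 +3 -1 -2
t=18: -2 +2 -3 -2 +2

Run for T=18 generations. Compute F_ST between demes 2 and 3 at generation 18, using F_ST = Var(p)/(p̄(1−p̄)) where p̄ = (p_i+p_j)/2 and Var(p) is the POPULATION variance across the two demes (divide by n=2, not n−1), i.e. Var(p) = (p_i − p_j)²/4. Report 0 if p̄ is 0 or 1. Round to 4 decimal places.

t=0: k=[0 0 0 0 42]
t=1: x=[0.0000 0.0000 0.0000 4.2000 37.8000] k=[0 0 0 2 40]
t=2: x=[0.0000 0.0000 0.2000 5.6000 36.2000] k=[0 0 0 8 33]
t=3: x=[0.0000 0.0000 0.8000 9.7000 30.5000] k=[0 0 4 12 32]
t=4: x=[0.0000 0.4000 4.4000 13.2000 30.0000] k=[0 0 6 13 33]
t=5: x=[0.0000 0.6000 6.1000 14.3000 31.0000] k=[0 2 6 15 33]
t=6: x=[0.2000 2.2000 6.5000 15.9000 31.2000] k=[2 1 4 15 31]
t=7: x=[1.9000 1.4000 4.8000 15.5000 29.4000] k=[3 4 7 17 31]
t=8: x=[3.1000 4.2000 7.7000 17.4000 29.6000] k=[2 3 5 17 28]
t=9: x=[2.1000 3.1000 6.0000 16.9000 26.9000] k=[4 4 4 14 30]
t=10: x=[4.0000 4.0000 5.0000 14.6000 28.4000] k=[4 3 3 16 27]
t=11: x=[3.9000 3.1000 4.3000 15.8000 25.9000] k=[1 0 4 16 28]
t=12: x=[0.9000 0.5000 4.8000 16.0000 26.8000] k=[0 0 5 15 27]
t=13: x=[0.0000 0.5000 5.5000 15.2000 25.8000] k=[0 2 6 18 27]
t=14: x=[0.2000 2.2000 6.8000 17.7000 26.1000] k=[0 5 8 21 25]
t=15: x=[0.5000 4.8000 9.0000 20.1000 24.6000] k=[0 2 11 18 22]
t=16: x=[0.2000 2.7000 10.8000 17.7000 21.6000] k=[1 5 12 18 24]
t=17: x=[1.4000 5.3000 11.9000 18.0000 23.4000] k=[0 7 15 17 21]
t=18: x=[0.7000 7.1000 14.4000 17.2000 20.6000] k=[0 9 11 15 23]

0.0106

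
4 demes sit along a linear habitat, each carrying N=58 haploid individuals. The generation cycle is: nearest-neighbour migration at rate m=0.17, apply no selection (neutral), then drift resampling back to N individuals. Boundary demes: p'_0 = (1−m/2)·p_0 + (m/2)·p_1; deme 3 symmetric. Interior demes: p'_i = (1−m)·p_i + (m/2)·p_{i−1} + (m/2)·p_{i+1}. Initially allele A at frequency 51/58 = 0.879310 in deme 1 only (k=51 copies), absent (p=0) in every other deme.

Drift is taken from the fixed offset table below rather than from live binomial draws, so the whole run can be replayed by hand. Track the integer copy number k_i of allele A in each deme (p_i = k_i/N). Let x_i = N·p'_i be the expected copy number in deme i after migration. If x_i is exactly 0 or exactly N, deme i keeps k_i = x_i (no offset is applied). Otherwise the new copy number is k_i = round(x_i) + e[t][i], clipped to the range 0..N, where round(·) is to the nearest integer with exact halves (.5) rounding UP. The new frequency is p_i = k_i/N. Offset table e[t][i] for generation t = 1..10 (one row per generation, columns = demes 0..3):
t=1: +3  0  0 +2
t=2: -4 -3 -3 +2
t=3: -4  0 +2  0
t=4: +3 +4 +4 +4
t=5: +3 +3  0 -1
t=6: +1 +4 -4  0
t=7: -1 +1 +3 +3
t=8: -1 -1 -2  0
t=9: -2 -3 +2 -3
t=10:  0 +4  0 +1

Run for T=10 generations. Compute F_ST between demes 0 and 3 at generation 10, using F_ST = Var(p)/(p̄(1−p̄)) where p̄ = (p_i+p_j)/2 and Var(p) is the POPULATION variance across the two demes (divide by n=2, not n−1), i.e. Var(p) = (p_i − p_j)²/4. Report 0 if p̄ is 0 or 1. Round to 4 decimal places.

0.0110

t=0: k=[0 51 0 0]
t=1: x=[4.3350 42.3300 4.3350 0.0000] k=[7 42 4 0]
t=2: x=[9.9750 35.7950 6.8900 0.3400] k=[6 33 4 2]
t=3: x=[8.2950 28.2400 6.2950 2.1700] k=[4 28 8 2]
t=4: x=[6.0400 24.2600 9.1900 2.5100] k=[9 28 13 7]
t=5: x=[10.6150 25.1100 13.7650 7.5100] k=[14 28 14 7]
t=6: x=[15.1900 25.6200 14.5950 7.5950] k=[16 30 11 8]
t=7: x=[17.1900 27.1950 12.3600 8.2550] k=[16 28 15 11]
t=8: x=[17.0200 25.8750 15.7650 11.3400] k=[16 25 14 11]
t=9: x=[16.7650 23.3000 14.6800 11.2550] k=[15 20 17 8]
t=10: x=[15.4250 19.3200 16.4900 8.7650] k=[15 23 16 10]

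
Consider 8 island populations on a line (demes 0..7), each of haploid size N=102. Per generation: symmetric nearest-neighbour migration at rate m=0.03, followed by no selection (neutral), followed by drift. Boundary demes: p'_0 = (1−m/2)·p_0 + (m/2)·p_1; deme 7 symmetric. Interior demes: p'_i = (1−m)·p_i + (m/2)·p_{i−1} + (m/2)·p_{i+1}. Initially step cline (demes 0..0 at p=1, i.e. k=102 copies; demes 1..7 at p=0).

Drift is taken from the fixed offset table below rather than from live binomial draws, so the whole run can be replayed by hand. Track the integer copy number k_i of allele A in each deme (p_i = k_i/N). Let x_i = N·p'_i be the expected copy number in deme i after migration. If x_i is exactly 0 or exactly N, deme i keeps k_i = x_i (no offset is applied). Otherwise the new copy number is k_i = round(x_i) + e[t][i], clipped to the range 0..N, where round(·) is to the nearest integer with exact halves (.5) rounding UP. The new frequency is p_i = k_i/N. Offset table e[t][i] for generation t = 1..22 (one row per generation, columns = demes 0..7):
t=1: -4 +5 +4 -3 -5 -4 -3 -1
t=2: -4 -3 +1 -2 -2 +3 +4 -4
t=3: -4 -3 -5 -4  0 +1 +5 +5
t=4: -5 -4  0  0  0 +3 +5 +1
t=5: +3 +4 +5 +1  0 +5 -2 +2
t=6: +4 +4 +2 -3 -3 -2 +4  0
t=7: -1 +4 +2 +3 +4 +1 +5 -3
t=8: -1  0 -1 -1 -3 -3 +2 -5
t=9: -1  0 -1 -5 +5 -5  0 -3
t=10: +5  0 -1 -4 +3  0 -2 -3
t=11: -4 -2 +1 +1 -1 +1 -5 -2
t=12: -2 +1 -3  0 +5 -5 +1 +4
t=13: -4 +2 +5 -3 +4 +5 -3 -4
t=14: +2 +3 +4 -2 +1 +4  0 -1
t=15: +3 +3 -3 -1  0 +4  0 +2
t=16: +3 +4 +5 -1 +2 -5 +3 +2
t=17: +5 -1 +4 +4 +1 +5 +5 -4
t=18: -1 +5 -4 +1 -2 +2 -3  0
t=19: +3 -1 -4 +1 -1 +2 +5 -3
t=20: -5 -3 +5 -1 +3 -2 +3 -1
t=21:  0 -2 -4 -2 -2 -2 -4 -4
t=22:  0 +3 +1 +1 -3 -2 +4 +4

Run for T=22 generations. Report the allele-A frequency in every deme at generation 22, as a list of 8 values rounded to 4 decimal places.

[0.6961, 0.3235, 0.0882, 0.0392, 0.1471, 0.1078, 0.1275, 0.0392]

t=0: k=[102 0 0 0 0 0 0 0]
t=1: x=[100.4700 1.5300 0.0000 0.0000 0.0000 0.0000 0.0000 0.0000] k=[96 7 0 0 0 0 0 0]
t=2: x=[94.6650 8.2300 0.1050 0.0000 0.0000 0.0000 0.0000 0.0000] k=[91 5 1 0 0 0 0 0]
t=3: x=[89.7100 6.2300 1.0450 0.0150 0.0000 0.0000 0.0000 0.0000] k=[86 3 0 0 0 0 0 0]
t=4: x=[84.7550 4.2000 0.0450 0.0000 0.0000 0.0000 0.0000 0.0000] k=[80 0 0 0 0 0 0 0]
t=5: x=[78.8000 1.2000 0.0000 0.0000 0.0000 0.0000 0.0000 0.0000] k=[82 5 0 0 0 0 0 0]
t=6: x=[80.8450 6.0800 0.0750 0.0000 0.0000 0.0000 0.0000 0.0000] k=[85 10 2 0 0 0 0 0]
t=7: x=[83.8750 11.0050 2.0900 0.0300 0.0000 0.0000 0.0000 0.0000] k=[83 15 4 3 0 0 0 0]
t=8: x=[81.9800 15.8550 4.1500 2.9700 0.0450 0.0000 0.0000 0.0000] k=[81 16 3 2 0 0 0 0]
t=9: x=[80.0250 16.7800 3.1800 1.9850 0.0300 0.0000 0.0000 0.0000] k=[79 17 2 0 5 0 0 0]
t=10: x=[78.0700 17.7050 2.1950 0.1050 4.8500 0.0750 0.0000 0.0000] k=[83 18 1 0 8 0 0 0]
t=11: x=[82.0250 18.7200 1.2400 0.1350 7.7600 0.1200 0.0000 0.0000] k=[78 17 2 1 7 1 0 0]
t=12: x=[77.0850 17.6900 2.2100 1.1050 6.8200 1.0750 0.0150 0.0000] k=[75 19 0 1 12 0 1 0]
t=13: x=[74.1600 19.5550 0.3000 1.1500 11.6550 0.1950 0.9700 0.0150] k=[70 22 5 0 16 5 0 0]
t=14: x=[69.2800 22.4650 5.1800 0.3150 15.5950 5.0900 0.0750 0.0000] k=[71 25 9 0 17 9 0 0]
t=15: x=[70.3100 25.4500 9.1050 0.3900 16.6250 8.9850 0.1350 0.0000] k=[73 28 6 0 17 13 0 0]
t=16: x=[72.3250 28.3450 6.2400 0.3450 16.6850 12.8650 0.1950 0.0000] k=[75 32 11 0 19 8 3 0]
t=17: x=[74.3550 32.3300 11.1500 0.4500 18.5500 8.0900 3.0300 0.0450] k=[79 31 15 4 20 13 8 0]
t=18: x=[78.2800 31.4800 15.0750 4.4050 19.6550 13.0300 7.9550 0.1200] k=[77 36 11 5 18 15 5 0]
t=19: x=[76.3850 36.2400 11.2850 5.2850 17.7600 14.8950 5.0750 0.0750] k=[79 35 7 6 17 17 10 0]
t=20: x=[78.3400 35.2400 7.4050 6.1800 16.8350 16.8950 9.9550 0.1500] k=[73 32 12 5 20 15 13 0]
t=21: x=[72.3850 32.3150 12.1950 5.3300 19.7000 15.0450 12.8350 0.1950] k=[72 30 8 3 18 13 9 0]
t=22: x=[71.3700 30.3000 8.2550 3.3000 17.7000 13.0150 8.9250 0.1350] k=[71 33 9 4 15 11 13 4]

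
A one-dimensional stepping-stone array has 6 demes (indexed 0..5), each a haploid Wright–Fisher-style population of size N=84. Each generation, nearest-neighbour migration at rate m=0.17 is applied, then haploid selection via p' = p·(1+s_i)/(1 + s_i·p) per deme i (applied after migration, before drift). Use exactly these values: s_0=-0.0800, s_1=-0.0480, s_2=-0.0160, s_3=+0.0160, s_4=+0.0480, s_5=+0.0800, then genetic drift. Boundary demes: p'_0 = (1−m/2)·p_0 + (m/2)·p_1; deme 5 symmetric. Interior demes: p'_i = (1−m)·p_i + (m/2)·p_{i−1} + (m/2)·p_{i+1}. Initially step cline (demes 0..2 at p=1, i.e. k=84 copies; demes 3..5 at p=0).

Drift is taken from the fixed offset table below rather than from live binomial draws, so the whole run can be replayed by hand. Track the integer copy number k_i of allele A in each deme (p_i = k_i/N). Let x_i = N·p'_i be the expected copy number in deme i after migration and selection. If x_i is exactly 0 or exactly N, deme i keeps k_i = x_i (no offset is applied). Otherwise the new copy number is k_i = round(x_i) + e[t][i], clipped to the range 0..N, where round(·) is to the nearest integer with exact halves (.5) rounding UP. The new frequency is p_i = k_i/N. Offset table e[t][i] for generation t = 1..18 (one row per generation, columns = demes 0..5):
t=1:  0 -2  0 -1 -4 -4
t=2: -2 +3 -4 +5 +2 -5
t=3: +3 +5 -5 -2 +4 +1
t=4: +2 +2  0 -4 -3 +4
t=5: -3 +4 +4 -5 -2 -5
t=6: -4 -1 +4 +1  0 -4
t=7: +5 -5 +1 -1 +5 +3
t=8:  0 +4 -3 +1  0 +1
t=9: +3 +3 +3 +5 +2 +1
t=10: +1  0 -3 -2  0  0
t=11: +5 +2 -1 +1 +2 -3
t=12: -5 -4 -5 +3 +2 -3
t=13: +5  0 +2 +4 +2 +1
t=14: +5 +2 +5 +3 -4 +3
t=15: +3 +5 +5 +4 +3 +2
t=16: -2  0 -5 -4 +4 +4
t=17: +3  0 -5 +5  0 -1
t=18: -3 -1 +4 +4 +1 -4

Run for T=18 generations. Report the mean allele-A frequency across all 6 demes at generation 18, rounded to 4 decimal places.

t=0: k=[84 84 84 0 0 0]
t=1: x=[84.0000 84.0000 76.7539 7.2444 0.0000 0.0000] k=[84 84 77 6 0 0]
t=2: x=[84.0000 83.3752 71.3881 11.6838 0.5343 0.0000] k=[84 84 67 17 3 0]
t=3: x=[84.0000 82.4835 63.9498 20.3034 4.1146 0.2753] k=[84 84 59 18 8 1]
t=4: x=[84.0000 81.7707 57.3474 20.8831 8.6106 1.7200] k=[84 84 57 17 6 6]
t=5: x=[84.0000 81.5926 55.5926 19.7034 7.2392 6.4432] k=[84 84 60 15 5 1]
t=6: x=[84.0000 81.8598 57.9259 18.2003 5.7564 1.4454] k=[84 81 62 19 6 0]
t=7: x=[83.7229 79.4321 59.6823 21.8053 6.8856 0.5505] k=[84 74 61 21 12 4]
t=8: x=[83.0769 73.2938 58.4190 23.9055 12.5782 5.0320] k=[83 77 55 25 13 6]
t=9: x=[82.3613 75.2623 54.0097 26.8190 13.9623 7.0781] k=[84 78 57 32 16 8]
t=10: x=[83.4459 76.3914 56.3617 33.0828 17.3156 9.2975] k=[84 76 53 31 17 9]
t=11: x=[83.2614 74.3113 52.7692 31.9938 18.1687 10.3589] k=[84 76 52 33 20 7]
t=12: x=[83.2614 74.2230 52.1065 33.8302 20.7232 8.6863] k=[78 70 47 37 23 6]
t=13: x=[76.7890 68.1006 47.7731 36.9883 23.5309 7.9840] k=[82 68 50 41 26 9]
t=14: x=[80.5440 67.0028 50.4405 40.8230 26.6761 11.1695] k=[84 69 55 44 23 14]
t=15: x=[82.6160 68.4720 54.9492 43.4830 24.8321 15.7251] k=[84 73 60 47 28 18]
t=16: x=[82.9847 72.3450 59.7225 46.8192 29.6582 19.9990] k=[81 72 55 43 34 24]
t=17: x=[79.9235 70.7813 55.1201 43.5880 34.8672 26.2175] k=[83 71 50 49 35 25]
t=18: x=[81.8089 69.6595 51.3788 48.2214 36.3032 27.2472] k=[79 69 55 52 37 23]

0.6250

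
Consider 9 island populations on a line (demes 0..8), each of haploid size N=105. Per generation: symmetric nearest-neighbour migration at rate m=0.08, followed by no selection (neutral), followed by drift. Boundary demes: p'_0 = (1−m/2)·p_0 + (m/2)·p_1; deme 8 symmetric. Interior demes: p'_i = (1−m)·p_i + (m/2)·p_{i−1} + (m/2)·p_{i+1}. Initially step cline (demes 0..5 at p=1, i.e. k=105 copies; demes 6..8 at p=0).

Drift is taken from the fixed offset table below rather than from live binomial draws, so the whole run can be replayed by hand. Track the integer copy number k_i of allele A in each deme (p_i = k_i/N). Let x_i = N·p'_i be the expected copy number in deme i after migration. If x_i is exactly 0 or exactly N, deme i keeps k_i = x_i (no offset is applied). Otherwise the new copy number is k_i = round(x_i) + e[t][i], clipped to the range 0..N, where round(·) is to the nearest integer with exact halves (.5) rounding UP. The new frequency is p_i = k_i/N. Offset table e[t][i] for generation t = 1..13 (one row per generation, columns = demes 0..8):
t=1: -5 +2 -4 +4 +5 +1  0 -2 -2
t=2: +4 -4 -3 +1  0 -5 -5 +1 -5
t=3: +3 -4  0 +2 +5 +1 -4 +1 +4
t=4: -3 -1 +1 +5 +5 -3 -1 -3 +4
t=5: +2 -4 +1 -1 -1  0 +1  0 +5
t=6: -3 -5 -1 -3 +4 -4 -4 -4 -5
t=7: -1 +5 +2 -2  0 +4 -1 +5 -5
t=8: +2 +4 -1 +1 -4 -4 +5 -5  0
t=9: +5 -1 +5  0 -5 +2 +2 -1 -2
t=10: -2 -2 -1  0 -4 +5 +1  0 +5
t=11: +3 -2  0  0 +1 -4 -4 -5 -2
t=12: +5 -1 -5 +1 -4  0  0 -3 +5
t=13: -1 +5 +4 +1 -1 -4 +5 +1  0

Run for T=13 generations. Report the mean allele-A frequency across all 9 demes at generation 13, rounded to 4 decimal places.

t=0: k=[105 105 105 105 105 105 0 0 0]
t=1: x=[105.0000 105.0000 105.0000 105.0000 105.0000 100.8000 4.2000 0.0000 0.0000] k=[105 105 105 105 105 102 4 0 0]
t=2: x=[105.0000 105.0000 105.0000 105.0000 104.8800 98.2000 7.7600 0.1600 0.0000] k=[105 105 105 105 105 93 3 1 0]
t=3: x=[105.0000 105.0000 105.0000 105.0000 104.5200 89.8800 6.5200 1.0400 0.0400] k=[105 105 105 105 105 91 3 2 4]
t=4: x=[105.0000 105.0000 105.0000 105.0000 104.4400 88.0400 6.4800 2.1200 3.9200] k=[105 105 105 105 105 85 5 0 8]
t=5: x=[105.0000 105.0000 105.0000 105.0000 104.2000 82.6000 8.0000 0.5200 7.6800] k=[105 105 105 105 103 83 9 1 13]
t=6: x=[105.0000 105.0000 105.0000 104.9200 102.2800 80.8400 11.6400 1.8000 12.5200] k=[105 105 105 102 105 77 8 0 8]
t=7: x=[105.0000 105.0000 104.8800 102.2400 103.7600 75.3600 10.4400 0.6400 7.6800] k=[105 105 105 100 104 79 9 6 3]
t=8: x=[105.0000 105.0000 104.8000 100.3600 102.8400 77.2000 11.6800 6.0000 3.1200] k=[105 105 104 101 99 73 17 1 3]
t=9: x=[105.0000 104.9600 103.9200 101.0400 98.0400 71.8000 18.6000 1.7200 2.9200] k=[105 104 105 101 93 74 21 1 1]
t=10: x=[104.9600 104.0800 104.8000 100.8400 92.5600 72.6400 22.3200 1.8000 1.0000] k=[103 102 104 101 89 78 23 2 6]
t=11: x=[102.9600 102.1200 103.8000 100.6400 89.0400 76.2400 24.3600 3.0000 5.8400] k=[105 100 104 101 90 72 20 0 4]
t=12: x=[104.8000 100.3600 103.7200 100.6800 89.7200 70.6400 21.2800 0.9600 3.8400] k=[105 99 99 102 86 71 21 0 9]
t=13: x=[104.7600 99.2400 99.1200 101.2400 86.0400 69.6000 22.1600 1.2000 8.6400] k=[104 104 103 102 85 66 27 2 9]

0.6370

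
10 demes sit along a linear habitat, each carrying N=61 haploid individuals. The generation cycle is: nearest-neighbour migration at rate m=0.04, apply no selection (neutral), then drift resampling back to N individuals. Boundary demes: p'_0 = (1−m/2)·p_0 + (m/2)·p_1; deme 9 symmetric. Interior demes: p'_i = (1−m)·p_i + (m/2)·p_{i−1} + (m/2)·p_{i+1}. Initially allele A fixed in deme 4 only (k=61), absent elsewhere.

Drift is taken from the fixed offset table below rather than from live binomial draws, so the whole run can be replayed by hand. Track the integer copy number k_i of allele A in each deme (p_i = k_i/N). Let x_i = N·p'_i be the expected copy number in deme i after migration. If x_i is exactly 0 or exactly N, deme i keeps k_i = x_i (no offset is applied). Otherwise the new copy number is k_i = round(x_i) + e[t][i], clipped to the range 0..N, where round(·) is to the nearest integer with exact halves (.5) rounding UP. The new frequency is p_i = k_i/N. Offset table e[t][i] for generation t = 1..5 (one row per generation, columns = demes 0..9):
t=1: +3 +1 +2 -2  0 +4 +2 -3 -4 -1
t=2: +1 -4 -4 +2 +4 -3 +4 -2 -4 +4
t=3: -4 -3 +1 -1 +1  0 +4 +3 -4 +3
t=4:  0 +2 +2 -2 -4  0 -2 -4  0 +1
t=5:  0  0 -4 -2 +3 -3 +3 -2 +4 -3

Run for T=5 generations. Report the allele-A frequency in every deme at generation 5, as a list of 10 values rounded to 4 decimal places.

[0.0000, 0.0328, 0.0000, 0.0164, 0.9016, 0.0492, 0.1475, 0.0000, 0.0000, 0.0000]

t=0: k=[0 0 0 0 61 0 0 0 0 0]
t=1: x=[0.0000 0.0000 0.0000 1.2200 58.5600 1.2200 0.0000 0.0000 0.0000 0.0000] k=[0 0 0 0 59 5 0 0 0 0]
t=2: x=[0.0000 0.0000 0.0000 1.1800 56.7400 5.9800 0.1000 0.0000 0.0000 0.0000] k=[0 0 0 3 61 3 4 0 0 0]
t=3: x=[0.0000 0.0000 0.0600 4.1000 58.6800 4.1800 3.9000 0.0800 0.0000 0.0000] k=[0 0 1 3 60 4 8 3 0 0]
t=4: x=[0.0000 0.0200 1.0200 4.1000 57.7400 5.2000 7.8200 3.0400 0.0600 0.0000] k=[0 2 3 2 54 5 6 0 0 0]
t=5: x=[0.0400 1.9800 2.9600 3.0600 51.9800 6.0000 5.8600 0.1200 0.0000 0.0000] k=[0 2 0 1 55 3 9 0 0 0]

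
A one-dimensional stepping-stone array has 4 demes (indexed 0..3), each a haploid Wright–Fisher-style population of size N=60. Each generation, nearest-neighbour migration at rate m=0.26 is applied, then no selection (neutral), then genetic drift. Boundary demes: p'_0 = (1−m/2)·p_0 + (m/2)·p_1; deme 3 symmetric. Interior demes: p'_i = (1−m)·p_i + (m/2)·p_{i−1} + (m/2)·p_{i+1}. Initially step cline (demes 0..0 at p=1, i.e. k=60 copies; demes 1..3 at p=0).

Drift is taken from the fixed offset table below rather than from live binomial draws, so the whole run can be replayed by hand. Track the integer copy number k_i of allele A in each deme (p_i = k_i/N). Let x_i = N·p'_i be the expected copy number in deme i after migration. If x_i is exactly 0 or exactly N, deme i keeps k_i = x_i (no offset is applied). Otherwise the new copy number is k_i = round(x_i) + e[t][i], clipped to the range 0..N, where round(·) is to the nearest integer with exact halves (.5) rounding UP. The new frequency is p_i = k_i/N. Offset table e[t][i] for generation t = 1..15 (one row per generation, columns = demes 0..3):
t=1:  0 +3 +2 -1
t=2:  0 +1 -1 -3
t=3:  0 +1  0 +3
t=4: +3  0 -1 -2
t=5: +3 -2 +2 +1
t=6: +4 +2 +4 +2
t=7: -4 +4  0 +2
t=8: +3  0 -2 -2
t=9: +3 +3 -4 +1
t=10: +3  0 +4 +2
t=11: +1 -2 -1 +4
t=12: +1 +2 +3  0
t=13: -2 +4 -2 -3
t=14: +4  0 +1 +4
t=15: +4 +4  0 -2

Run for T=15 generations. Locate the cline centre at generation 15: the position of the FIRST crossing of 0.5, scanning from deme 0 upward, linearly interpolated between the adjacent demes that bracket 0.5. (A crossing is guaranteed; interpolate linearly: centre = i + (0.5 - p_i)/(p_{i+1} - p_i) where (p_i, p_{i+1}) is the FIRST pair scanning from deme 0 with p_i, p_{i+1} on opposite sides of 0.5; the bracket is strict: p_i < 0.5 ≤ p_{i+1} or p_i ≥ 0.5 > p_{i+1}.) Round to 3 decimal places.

t=0: k=[60 0 0 0]
t=1: x=[52.2000 7.8000 0.0000 0.0000] k=[52 11 0 0]
t=2: x=[46.6700 14.9000 1.4300 0.0000] k=[47 16 0 0]
t=3: x=[42.9700 17.9500 2.0800 0.0000] k=[43 19 2 0]
t=4: x=[39.8800 19.9100 3.9500 0.2600] k=[43 20 3 0]
t=5: x=[40.0100 20.7800 4.8200 0.3900] k=[43 19 7 1]
t=6: x=[39.8800 20.5600 7.7800 1.7800] k=[44 23 12 4]
t=7: x=[41.2700 24.3000 12.3900 5.0400] k=[37 28 12 7]
t=8: x=[35.8300 27.0900 13.4300 7.6500] k=[39 27 11 6]
t=9: x=[37.4400 26.4800 12.4300 6.6500] k=[40 29 8 8]
t=10: x=[38.5700 27.7000 10.7300 8.0000] k=[42 28 15 10]
t=11: x=[40.1800 28.1300 16.0400 10.6500] k=[41 26 15 15]
t=12: x=[39.0500 26.5200 16.4300 15.0000] k=[40 29 19 15]
t=13: x=[38.5700 29.1300 19.7800 15.5200] k=[37 33 18 13]
t=14: x=[36.4800 31.5700 19.3000 13.6500] k=[40 32 20 18]
t=15: x=[38.9600 31.4800 21.3000 18.2600] k=[43 35 21 16]

1.357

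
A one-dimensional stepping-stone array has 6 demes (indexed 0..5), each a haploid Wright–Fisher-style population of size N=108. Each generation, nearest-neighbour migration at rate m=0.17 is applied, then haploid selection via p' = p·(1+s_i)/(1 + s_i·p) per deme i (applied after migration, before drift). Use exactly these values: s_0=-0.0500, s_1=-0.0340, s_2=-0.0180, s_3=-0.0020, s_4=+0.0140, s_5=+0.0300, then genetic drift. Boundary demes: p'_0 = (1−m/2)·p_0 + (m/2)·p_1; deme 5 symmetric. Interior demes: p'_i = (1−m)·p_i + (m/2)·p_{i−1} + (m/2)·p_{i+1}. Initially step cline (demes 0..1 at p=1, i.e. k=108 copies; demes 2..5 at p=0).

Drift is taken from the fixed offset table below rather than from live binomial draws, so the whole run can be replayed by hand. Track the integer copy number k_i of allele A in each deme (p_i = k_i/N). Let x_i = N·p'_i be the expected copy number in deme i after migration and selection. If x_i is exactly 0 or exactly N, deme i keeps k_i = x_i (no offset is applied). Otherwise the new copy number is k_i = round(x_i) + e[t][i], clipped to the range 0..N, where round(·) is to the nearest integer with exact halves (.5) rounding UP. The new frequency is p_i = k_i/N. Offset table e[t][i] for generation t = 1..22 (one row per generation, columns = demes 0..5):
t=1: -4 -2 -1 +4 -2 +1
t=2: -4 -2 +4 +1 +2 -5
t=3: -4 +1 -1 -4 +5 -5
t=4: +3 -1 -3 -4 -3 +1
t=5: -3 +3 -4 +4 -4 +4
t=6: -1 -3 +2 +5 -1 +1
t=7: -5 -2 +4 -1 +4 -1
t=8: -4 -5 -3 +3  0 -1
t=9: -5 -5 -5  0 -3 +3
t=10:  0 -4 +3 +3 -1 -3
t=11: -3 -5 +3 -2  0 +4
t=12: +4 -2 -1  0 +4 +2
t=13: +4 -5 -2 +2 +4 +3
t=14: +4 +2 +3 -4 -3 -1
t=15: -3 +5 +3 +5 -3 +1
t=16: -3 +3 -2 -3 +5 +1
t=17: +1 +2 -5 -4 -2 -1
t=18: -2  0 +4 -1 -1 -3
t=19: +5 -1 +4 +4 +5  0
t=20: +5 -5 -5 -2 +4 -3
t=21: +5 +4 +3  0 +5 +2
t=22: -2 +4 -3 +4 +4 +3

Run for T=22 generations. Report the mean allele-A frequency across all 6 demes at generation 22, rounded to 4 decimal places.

t=0: k=[108 108 0 0 0 0]
t=1: x=[108.0000 98.5252 9.0286 0.0000 0.0000 0.0000] k=[108 97 8 0 0 0]
t=2: x=[107.0162 89.8537 14.6534 0.6786 0.0000 0.0000] k=[103 88 19 2 0 0]
t=3: x=[101.4149 82.7469 23.0886 3.2686 0.1724 0.0000] k=[97 84 22 0 5 0]
t=4: x=[95.3326 79.1089 25.0488 2.2905 4.2058 0.4377] k=[98 78 22 0 1 1]
t=5: x=[95.7540 74.1412 24.5438 1.9512 0.9277 1.0297] k=[93 77 21 6 0 5]
t=6: x=[90.9152 72.7840 24.1428 6.7523 0.9480 4.7063] k=[90 70 26 12 0 6]
t=7: x=[87.4603 67.0846 28.1701 12.1484 1.5511 5.6461] k=[82 65 32 11 6 5]
t=8: x=[79.4918 62.7331 32.6051 12.3381 6.4235 5.2302] k=[75 58 30 15 6 4]
t=9: x=[72.3407 56.1332 30.7043 15.4834 6.6816 4.2901] k=[67 51 26 15 4 7]
t=10: x=[64.3124 49.3068 26.8221 14.9742 5.2591 6.9344] k=[64 45 30 18 4 4]
t=11: x=[61.0284 44.4327 29.8610 17.8002 5.2591 4.1154] k=[58 39 33 16 5 8]
t=12: x=[55.0015 39.2368 31.6570 16.4820 6.2716 7.9602] k=[59 37 31 16 10 10]
t=13: x=[55.7480 37.5087 29.8411 16.7367 10.6426 10.2715] k=[60 33 28 19 15 13]
t=14: x=[56.3245 34.0583 27.2879 19.3931 15.3522 13.5157] k=[60 36 30 15 12 13]
t=15: x=[56.5802 36.6874 28.8493 15.9927 12.4928 13.2549] k=[54 42 32 21 9 14]
t=16: x=[51.5965 41.2843 31.5081 20.8813 10.5769 13.9297] k=[49 44 30 18 16 15]
t=17: x=[47.2079 42.3413 29.7767 18.8189 16.2763 15.4727] k=[48 44 25 15 14 14]
t=18: x=[46.2986 41.8351 25.4103 15.7381 14.2562 14.3641] k=[44 42 29 15 13 11]
t=19: x=[42.5009 40.1883 28.5320 15.9927 13.1598 11.4695] k=[48 39 33 20 18 11]
t=20: x=[45.8765 38.3948 31.9945 20.9012 17.7805 11.9045] k=[51 33 27 19 22 9]
t=21: x=[48.0981 33.2191 26.4654 19.9025 20.8731 10.3790] k=[53 37 29 20 26 12]
t=22: x=[50.2596 36.8358 28.5320 21.2408 24.5628 13.5361] k=[48 41 26 25 29 17]

0.2870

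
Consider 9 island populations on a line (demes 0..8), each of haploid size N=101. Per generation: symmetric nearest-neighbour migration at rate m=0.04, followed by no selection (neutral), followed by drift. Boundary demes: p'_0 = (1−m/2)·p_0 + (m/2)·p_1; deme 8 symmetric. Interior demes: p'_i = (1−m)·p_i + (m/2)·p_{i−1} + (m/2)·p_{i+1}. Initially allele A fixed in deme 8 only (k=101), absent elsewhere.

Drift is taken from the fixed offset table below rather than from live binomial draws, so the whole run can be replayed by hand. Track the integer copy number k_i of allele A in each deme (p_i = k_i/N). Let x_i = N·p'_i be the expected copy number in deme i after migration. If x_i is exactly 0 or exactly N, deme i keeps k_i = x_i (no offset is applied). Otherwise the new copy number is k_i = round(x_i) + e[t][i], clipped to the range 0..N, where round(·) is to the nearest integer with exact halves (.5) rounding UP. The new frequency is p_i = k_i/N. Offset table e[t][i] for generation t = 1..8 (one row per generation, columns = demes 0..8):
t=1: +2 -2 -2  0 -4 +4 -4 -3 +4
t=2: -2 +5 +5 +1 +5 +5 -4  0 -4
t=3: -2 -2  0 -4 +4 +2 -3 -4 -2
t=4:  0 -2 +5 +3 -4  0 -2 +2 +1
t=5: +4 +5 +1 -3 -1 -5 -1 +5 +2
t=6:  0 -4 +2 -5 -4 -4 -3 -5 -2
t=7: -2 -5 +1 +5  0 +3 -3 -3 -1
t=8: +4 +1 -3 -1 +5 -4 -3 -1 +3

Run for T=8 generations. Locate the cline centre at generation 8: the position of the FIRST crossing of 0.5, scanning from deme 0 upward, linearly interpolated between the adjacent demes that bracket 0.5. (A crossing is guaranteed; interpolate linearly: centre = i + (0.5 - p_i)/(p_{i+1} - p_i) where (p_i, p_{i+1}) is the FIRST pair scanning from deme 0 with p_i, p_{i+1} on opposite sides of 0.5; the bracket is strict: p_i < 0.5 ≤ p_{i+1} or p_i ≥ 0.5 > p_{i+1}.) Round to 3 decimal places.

t=0: k=[0 0 0 0 0 0 0 0 101]
t=1: x=[0.0000 0.0000 0.0000 0.0000 0.0000 0.0000 0.0000 2.0200 98.9800] k=[0 0 0 0 0 0 0 0 101]
t=2: x=[0.0000 0.0000 0.0000 0.0000 0.0000 0.0000 0.0000 2.0200 98.9800] k=[0 0 0 0 0 0 0 2 95]
t=3: x=[0.0000 0.0000 0.0000 0.0000 0.0000 0.0000 0.0400 3.8200 93.1400] k=[0 0 0 0 0 0 0 0 91]
t=4: x=[0.0000 0.0000 0.0000 0.0000 0.0000 0.0000 0.0000 1.8200 89.1800] k=[0 0 0 0 0 0 0 4 90]
t=5: x=[0.0000 0.0000 0.0000 0.0000 0.0000 0.0000 0.0800 5.6400 88.2800] k=[0 0 0 0 0 0 0 11 90]
t=6: x=[0.0000 0.0000 0.0000 0.0000 0.0000 0.0000 0.2200 12.3600 88.4200] k=[0 0 0 0 0 0 0 7 86]
t=7: x=[0.0000 0.0000 0.0000 0.0000 0.0000 0.0000 0.1400 8.4400 84.4200] k=[0 0 0 0 0 0 0 5 83]
t=8: x=[0.0000 0.0000 0.0000 0.0000 0.0000 0.0000 0.1000 6.4600 81.4400] k=[0 0 0 0 0 0 0 5 84]

7.576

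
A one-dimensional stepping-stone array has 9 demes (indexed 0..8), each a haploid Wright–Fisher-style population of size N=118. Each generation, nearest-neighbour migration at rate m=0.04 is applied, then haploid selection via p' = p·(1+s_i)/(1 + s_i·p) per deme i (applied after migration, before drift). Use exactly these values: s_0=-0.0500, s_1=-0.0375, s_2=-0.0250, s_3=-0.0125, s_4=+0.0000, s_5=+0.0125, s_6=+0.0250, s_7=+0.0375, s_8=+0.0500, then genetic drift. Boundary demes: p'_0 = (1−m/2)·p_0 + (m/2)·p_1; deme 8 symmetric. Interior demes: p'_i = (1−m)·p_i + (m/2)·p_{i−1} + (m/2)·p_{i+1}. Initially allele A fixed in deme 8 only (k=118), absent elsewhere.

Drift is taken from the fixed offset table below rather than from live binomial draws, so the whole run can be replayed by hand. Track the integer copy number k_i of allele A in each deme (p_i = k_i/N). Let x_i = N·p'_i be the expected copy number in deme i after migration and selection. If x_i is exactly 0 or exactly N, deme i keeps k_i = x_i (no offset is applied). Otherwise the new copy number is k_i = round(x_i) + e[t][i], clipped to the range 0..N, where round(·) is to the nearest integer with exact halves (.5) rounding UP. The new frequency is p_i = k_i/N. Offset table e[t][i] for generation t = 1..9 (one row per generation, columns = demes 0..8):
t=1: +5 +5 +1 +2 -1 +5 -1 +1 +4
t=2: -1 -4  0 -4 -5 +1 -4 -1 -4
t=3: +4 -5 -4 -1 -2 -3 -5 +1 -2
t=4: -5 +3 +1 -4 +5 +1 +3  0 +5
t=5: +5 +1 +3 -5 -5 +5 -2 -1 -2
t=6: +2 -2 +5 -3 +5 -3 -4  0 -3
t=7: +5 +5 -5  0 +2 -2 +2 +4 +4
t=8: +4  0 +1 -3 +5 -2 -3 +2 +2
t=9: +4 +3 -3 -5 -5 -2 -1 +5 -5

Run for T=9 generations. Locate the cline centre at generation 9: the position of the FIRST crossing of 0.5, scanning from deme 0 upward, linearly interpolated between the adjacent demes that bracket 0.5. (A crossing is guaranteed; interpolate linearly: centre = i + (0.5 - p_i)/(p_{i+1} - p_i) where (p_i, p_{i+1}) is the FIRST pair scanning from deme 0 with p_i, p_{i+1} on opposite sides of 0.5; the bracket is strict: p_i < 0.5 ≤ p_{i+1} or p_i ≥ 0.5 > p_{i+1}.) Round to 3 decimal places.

7.417

t=0: k=[0 0 0 0 0 0 0 0 118]
t=1: x=[0.0000 0.0000 0.0000 0.0000 0.0000 0.0000 0.0000 2.4467 115.7502] k=[0 0 0 0 0 0 0 3 118]
t=2: x=[0.0000 0.0000 0.0000 0.0000 0.0000 0.0000 0.0615 5.4275 115.8075] k=[0 0 0 0 0 0 0 4 112]
t=3: x=[0.0000 0.0000 0.0000 0.0000 0.0000 0.0000 0.0820 6.2958 110.2029] k=[0 0 0 0 0 0 0 7 108]
t=4: x=[0.0000 0.0000 0.0000 0.0000 0.0000 0.0000 0.1435 9.1871 106.4966] k=[0 0 0 0 0 0 3 9 111]
t=5: x=[0.0000 0.0000 0.0000 0.0000 0.0000 0.0607 3.1345 11.2903 109.3590] k=[0 0 0 0 0 5 1 10 107]
t=6: x=[0.0000 0.0000 0.0000 0.0000 0.1000 4.8778 1.2912 12.1556 105.6115] k=[0 0 0 0 5 2 0 12 103]
t=7: x=[0.0000 0.0000 0.0000 0.0988 4.8400 2.0448 0.2870 14.0287 101.8715] k=[0 0 0 0 7 0 2 18 106]
t=8: x=[0.0000 0.0000 0.0000 0.1383 6.7200 0.1822 2.3359 20.0452 104.8221] k=[0 0 0 0 12 0 0 22 107]
t=9: x=[0.0000 0.0000 0.0000 0.2370 11.5200 0.2430 0.4510 23.9552 105.8425] k=[0 0 0 0 7 0 0 29 101]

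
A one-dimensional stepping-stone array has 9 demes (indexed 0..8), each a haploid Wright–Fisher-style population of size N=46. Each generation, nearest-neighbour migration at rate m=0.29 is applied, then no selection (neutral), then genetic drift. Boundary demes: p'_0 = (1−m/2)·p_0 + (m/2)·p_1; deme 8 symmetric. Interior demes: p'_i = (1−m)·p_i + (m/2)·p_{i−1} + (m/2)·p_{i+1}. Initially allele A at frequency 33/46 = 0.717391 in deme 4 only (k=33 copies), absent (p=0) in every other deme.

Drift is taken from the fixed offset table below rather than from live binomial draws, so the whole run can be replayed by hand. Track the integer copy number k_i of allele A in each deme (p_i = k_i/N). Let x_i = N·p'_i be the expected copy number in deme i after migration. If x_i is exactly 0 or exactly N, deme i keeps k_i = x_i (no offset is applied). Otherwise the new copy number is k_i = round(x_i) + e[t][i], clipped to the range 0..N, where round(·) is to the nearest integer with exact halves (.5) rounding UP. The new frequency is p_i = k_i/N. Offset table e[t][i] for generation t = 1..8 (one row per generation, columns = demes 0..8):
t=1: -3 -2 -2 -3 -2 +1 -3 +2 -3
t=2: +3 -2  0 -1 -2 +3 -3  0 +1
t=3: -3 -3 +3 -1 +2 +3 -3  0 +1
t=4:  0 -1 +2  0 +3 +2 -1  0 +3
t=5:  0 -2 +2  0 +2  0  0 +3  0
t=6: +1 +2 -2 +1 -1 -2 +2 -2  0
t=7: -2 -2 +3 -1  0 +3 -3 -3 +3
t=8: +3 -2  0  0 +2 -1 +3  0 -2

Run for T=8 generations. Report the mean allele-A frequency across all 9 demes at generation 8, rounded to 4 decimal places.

0.1184

t=0: k=[0 0 0 0 33 0 0 0 0]
t=1: x=[0.0000 0.0000 0.0000 4.7850 23.4300 4.7850 0.0000 0.0000 0.0000] k=[0 0 0 2 21 6 0 0 0]
t=2: x=[0.0000 0.0000 0.2900 4.4650 16.0700 7.3050 0.8700 0.0000 0.0000] k=[0 0 0 3 14 10 0 0 0]
t=3: x=[0.0000 0.0000 0.4350 4.1600 11.8250 9.1300 1.4500 0.0000 0.0000] k=[0 0 3 3 14 12 0 0 0]
t=4: x=[0.0000 0.4350 2.5650 4.5950 12.1150 10.5500 1.7400 0.0000 0.0000] k=[0 0 5 5 15 13 1 0 0]
t=5: x=[0.0000 0.7250 4.2750 6.4500 13.2600 11.5500 2.5950 0.1450 0.0000] k=[0 0 6 6 15 12 3 3 0]
t=6: x=[0.0000 0.8700 5.1300 7.3050 13.2600 11.1300 4.3050 2.5650 0.4350] k=[0 3 3 8 12 9 6 1 0]
t=7: x=[0.4350 2.5650 3.7250 7.8550 10.9850 9.0000 5.7100 1.5800 0.1450] k=[0 1 7 7 11 12 3 0 3]
t=8: x=[0.1450 1.7250 6.1300 7.5800 10.5650 10.5500 3.8700 0.8700 2.5650] k=[3 0 6 8 13 10 7 1 1]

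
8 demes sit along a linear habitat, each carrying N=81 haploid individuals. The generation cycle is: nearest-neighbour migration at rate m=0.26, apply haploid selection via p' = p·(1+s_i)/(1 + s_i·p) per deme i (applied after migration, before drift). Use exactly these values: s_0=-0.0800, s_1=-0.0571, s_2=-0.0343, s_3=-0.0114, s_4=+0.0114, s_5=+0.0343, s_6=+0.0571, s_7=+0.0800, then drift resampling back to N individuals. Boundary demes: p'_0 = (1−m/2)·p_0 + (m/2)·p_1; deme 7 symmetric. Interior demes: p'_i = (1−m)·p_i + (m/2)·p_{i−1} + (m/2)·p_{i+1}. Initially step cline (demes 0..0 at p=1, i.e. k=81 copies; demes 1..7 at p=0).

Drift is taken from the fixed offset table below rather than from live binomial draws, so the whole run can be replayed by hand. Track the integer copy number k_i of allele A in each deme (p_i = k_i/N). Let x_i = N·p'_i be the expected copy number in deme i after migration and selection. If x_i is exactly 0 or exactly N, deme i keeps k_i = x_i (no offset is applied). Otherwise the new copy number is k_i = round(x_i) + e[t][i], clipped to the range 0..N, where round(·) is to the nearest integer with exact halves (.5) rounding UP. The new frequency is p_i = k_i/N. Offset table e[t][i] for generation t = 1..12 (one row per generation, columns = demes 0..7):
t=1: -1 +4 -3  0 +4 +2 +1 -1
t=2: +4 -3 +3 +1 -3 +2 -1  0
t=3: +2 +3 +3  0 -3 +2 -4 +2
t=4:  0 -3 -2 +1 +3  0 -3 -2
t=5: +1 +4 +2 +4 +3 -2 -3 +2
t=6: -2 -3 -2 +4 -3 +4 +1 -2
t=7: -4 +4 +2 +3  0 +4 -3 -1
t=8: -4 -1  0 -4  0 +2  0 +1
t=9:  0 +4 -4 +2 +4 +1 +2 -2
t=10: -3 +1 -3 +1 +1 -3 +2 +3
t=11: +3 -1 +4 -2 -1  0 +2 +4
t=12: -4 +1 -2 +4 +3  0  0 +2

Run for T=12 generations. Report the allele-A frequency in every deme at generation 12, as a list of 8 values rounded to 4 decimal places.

t=0: k=[81 0 0 0 0 0 0 0]
t=1: x=[69.6823 10.0030 0.0000 0.0000 0.0000 0.0000 0.0000 0.0000] k=[69 14 0 0 0 0 0 0]
t=2: x=[60.6041 18.4780 1.7589 0.0000 0.0000 0.0000 0.0000 0.0000] k=[65 15 5 0 0 0 0 0]
t=3: x=[57.1203 19.3217 5.4693 0.6426 0.0000 0.0000 0.0000 0.0000] k=[59 22 8 1 0 0 0 0]
t=4: x=[52.6740 23.9856 8.6370 1.7601 0.1315 0.0000 0.0000 0.0000] k=[53 21 7 3 3 0 0 0]
t=5: x=[47.2101 22.3754 8.0436 3.4816 2.6388 0.4033 0.0000 0.0000] k=[48 26 10 7 6 0 0 0]
t=6: x=[43.4667 25.7367 11.3452 7.1846 5.4069 0.8065 0.0000 0.0000] k=[41 23 9 11 2 5 0 0]
t=7: x=[36.9792 22.5509 10.7504 9.4737 3.5988 4.0890 0.6868 0.0000] k=[33 27 13 12 4 8 0 0]
t=8: x=[30.6167 24.9340 14.2749 10.9807 5.6190 6.6428 1.0986 0.0000] k=[27 24 14 7 6 9 1 0]
t=9: x=[25.1420 22.1318 13.9816 7.6997 6.5883 7.8046 2.0163 0.1404] k=[25 26 10 10 11 9 4 0]
t=10: x=[23.7080 22.8142 11.7256 10.0288 10.7150 8.8730 4.3531 0.5613] k=[21 24 9 11 12 6 6 4]
t=11: x=[20.1035 20.7399 10.8771 10.7625 11.1989 6.9925 6.0433 4.5815] k=[23 20 15 9 10 7 8 9]
t=12: x=[21.2763 18.8755 14.4510 9.8107 9.5753 7.7532 8.4094 9.4964] k=[17 20 12 14 13 8 8 11]

[0.2099, 0.2469, 0.1481, 0.1728, 0.1605, 0.0988, 0.0988, 0.1358]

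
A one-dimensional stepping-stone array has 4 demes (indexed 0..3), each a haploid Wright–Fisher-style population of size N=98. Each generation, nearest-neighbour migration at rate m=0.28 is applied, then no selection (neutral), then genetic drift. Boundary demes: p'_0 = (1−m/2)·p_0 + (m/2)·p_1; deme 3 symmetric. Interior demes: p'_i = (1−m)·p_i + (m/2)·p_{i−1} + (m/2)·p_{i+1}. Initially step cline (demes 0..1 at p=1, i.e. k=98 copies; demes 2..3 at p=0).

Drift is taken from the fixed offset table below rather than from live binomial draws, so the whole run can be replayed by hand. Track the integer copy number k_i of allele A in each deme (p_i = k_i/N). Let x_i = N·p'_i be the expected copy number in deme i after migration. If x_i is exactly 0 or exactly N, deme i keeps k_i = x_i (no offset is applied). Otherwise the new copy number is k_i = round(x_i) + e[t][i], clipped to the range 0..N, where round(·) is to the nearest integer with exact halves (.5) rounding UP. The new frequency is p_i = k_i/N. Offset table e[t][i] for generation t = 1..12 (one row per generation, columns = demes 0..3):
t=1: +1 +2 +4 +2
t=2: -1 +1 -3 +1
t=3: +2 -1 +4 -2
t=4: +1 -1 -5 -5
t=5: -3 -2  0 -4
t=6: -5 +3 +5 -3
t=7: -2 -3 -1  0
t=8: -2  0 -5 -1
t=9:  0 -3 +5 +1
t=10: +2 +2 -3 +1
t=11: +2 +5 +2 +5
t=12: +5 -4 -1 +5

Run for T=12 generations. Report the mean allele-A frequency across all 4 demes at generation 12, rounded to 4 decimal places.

0.5000

t=0: k=[98 98 0 0]
t=1: x=[98.0000 84.2800 13.7200 0.0000] k=[98 86 18 0]
t=2: x=[96.3200 78.1600 25.0000 2.5200] k=[95 79 22 4]
t=3: x=[92.7600 73.2600 27.4600 6.5200] k=[95 72 31 5]
t=4: x=[91.7800 69.4800 33.1000 8.6400] k=[93 68 28 4]
t=5: x=[89.5000 65.9000 30.2400 7.3600] k=[87 64 30 3]
t=6: x=[83.7800 62.4600 30.9800 6.7800] k=[79 65 36 4]
t=7: x=[77.0400 62.9000 35.5800 8.4800] k=[75 60 35 8]
t=8: x=[72.9000 58.6000 34.7200 11.7800] k=[71 59 30 11]
t=9: x=[69.3200 56.6200 31.4000 13.6600] k=[69 54 36 15]
t=10: x=[66.9000 53.5800 35.5800 17.9400] k=[69 56 33 19]
t=11: x=[67.1800 54.6000 34.2600 20.9600] k=[69 60 36 26]
t=12: x=[67.7400 57.9000 37.9600 27.4000] k=[73 54 37 32]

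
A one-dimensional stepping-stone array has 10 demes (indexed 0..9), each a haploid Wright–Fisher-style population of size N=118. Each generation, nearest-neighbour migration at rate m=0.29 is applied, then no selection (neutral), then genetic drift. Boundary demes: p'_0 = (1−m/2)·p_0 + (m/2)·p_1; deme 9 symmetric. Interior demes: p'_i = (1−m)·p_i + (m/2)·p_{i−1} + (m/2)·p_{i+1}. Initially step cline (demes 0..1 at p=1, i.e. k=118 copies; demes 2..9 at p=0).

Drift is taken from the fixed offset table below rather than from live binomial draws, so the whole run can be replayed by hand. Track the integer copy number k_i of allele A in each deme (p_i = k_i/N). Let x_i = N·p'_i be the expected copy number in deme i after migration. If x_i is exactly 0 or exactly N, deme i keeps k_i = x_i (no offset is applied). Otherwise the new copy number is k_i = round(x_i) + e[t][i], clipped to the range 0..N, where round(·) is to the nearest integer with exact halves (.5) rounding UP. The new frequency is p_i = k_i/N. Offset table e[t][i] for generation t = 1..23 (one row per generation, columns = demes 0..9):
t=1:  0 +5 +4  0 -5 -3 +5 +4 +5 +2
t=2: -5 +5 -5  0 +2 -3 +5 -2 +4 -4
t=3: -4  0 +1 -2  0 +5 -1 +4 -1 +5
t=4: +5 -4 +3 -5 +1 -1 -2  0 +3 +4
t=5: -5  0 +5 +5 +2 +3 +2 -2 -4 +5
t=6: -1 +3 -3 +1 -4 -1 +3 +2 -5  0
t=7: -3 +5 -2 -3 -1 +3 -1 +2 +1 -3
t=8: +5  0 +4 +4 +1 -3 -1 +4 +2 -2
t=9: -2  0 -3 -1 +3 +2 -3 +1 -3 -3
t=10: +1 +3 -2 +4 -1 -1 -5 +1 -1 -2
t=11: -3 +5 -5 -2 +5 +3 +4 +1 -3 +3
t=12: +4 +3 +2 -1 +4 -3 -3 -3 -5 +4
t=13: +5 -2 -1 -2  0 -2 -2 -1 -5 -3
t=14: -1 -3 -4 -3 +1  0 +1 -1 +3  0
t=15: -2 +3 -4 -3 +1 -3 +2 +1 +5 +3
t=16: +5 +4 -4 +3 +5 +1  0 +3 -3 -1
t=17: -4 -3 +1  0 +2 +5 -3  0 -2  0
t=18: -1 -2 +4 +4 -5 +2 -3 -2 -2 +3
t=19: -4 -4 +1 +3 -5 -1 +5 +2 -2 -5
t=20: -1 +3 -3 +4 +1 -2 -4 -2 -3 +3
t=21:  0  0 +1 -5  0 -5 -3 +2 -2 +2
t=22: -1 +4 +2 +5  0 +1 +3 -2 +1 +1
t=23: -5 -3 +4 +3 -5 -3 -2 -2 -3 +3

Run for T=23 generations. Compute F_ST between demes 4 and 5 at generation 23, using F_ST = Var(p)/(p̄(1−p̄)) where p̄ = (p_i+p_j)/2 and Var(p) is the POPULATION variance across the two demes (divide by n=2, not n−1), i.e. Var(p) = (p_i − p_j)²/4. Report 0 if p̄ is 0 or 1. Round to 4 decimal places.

0.0212

t=0: k=[118 118 0 0 0 0 0 0 0 0]
t=1: x=[118.0000 100.8900 17.1100 0.0000 0.0000 0.0000 0.0000 0.0000 0.0000 0.0000] k=[118 106 21 0 0 0 0 0 0 0]
t=2: x=[116.2600 95.4150 30.2800 3.0450 0.0000 0.0000 0.0000 0.0000 0.0000 0.0000] k=[111 100 25 3 0 0 0 0 0 0]
t=3: x=[109.4050 90.7200 32.6850 5.7550 0.4350 0.0000 0.0000 0.0000 0.0000 0.0000] k=[105 91 34 4 0 0 0 0 0 0]
t=4: x=[102.9700 84.7650 37.9150 7.7700 0.5800 0.0000 0.0000 0.0000 0.0000 0.0000] k=[108 81 41 3 2 0 0 0 0 0]
t=5: x=[104.0850 79.1150 41.2900 8.3650 1.8550 0.2900 0.0000 0.0000 0.0000 0.0000] k=[99 79 46 13 4 3 0 0 0 0]
t=6: x=[96.1000 77.1150 46.0000 16.4800 5.1600 2.7100 0.4350 0.0000 0.0000 0.0000] k=[95 80 43 17 1 2 3 0 0 0]
t=7: x=[92.8250 76.8100 44.5950 18.4500 3.4650 2.0000 2.4200 0.4350 0.0000 0.0000] k=[90 82 43 15 2 5 1 2 0 0]
t=8: x=[88.8400 77.5050 44.5950 17.1750 4.3200 3.9850 1.7250 1.5650 0.2900 0.0000] k=[94 78 49 21 5 1 1 6 2 0]
t=9: x=[91.6800 76.1150 49.1450 22.7400 6.7400 1.5800 1.7250 4.6950 2.2900 0.2900] k=[90 76 46 22 10 4 0 6 0 0]
t=10: x=[87.9700 73.6800 46.8700 23.7400 10.8700 4.2900 1.4500 4.2600 0.8700 0.0000] k=[89 77 45 28 10 3 0 5 0 0]
t=11: x=[87.2600 74.1000 47.1750 27.8550 11.5950 3.5800 1.1600 3.5500 0.7250 0.0000] k=[84 79 42 26 17 7 5 5 0 0]
t=12: x=[83.2750 74.3600 45.0450 27.0150 16.8550 8.1600 5.2900 4.2750 0.7250 0.0000] k=[87 77 47 26 21 5 2 1 0 0]
t=13: x=[85.5500 74.1000 48.3050 28.3200 19.4050 6.8850 2.2900 1.0000 0.1450 0.0000] k=[91 72 47 26 19 5 0 0 0 0]
t=14: x=[88.2450 71.1300 47.5800 28.0300 17.9850 6.3050 0.7250 0.0000 0.0000 0.0000] k=[87 68 44 25 19 6 2 0 0 0]
t=15: x=[84.2450 67.2750 44.7250 26.8850 17.9850 7.3050 2.2900 0.2900 0.0000 0.0000] k=[82 70 41 24 19 4 4 1 0 0]
t=16: x=[80.2600 67.5350 42.7400 25.7400 17.5500 6.1750 3.5650 1.2900 0.1450 0.0000] k=[85 72 39 29 23 7 4 4 0 0]
t=17: x=[83.1150 69.1000 42.3350 29.5800 21.5500 8.8850 4.4350 3.4200 0.5800 0.0000] k=[79 66 43 30 24 14 1 3 0 0]
t=18: x=[77.1150 64.5500 44.4500 31.0150 23.4200 13.5650 3.1750 2.2750 0.4350 0.0000] k=[76 63 48 35 18 16 0 0 0 0]
t=19: x=[74.1150 62.7100 48.2900 34.4200 20.1750 13.9700 2.3200 0.0000 0.0000 0.0000] k=[70 59 49 37 15 13 7 0 0 0]
t=20: x=[68.4050 59.1450 48.7100 35.5500 17.9000 12.4200 6.8550 1.0150 0.0000 0.0000] k=[67 62 46 40 19 10 3 0 0 0]
t=21: x=[66.2750 60.4050 47.4500 37.8250 20.7400 10.2900 3.5800 0.4350 0.0000 0.0000] k=[66 60 48 33 21 5 1 2 0 0]
t=22: x=[65.1300 59.1300 47.5650 33.4350 20.4200 6.7400 1.7250 1.5650 0.2900 0.0000] k=[64 63 50 38 20 8 5 0 1 0]
t=23: x=[63.8550 61.2600 50.1450 37.1300 20.8700 9.3050 4.7100 0.8700 0.7100 0.1450] k=[59 58 54 40 16 6 3 0 0 3]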